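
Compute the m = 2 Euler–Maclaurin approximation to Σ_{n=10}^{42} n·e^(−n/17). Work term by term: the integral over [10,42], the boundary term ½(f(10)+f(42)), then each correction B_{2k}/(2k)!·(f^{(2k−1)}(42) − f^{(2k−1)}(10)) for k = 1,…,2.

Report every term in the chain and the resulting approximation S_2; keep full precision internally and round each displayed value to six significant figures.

S_2 ≈ 174.619

Integral: ∫_10^42 x·e^(−x/17) dx = 170.097.
½[f(10) + f(42)] = ½[5.55306 + 3.55047] = 4.55177.
Running total after boundary: 174.649.
k=1: B_{2}/(2)! × [f^{(1)}(42) − f^{(1)}(10)] = 1/12 × (-0.124316 − 0.228656) = -0.0294143.
Running total after k=1: 174.619.
k=2: B_{4}/(4)! × [f^{(3)}(42) − f^{(3)}(10)] = −1/720 × (0.000154858 − 0.00463415) = 6.22123e-06.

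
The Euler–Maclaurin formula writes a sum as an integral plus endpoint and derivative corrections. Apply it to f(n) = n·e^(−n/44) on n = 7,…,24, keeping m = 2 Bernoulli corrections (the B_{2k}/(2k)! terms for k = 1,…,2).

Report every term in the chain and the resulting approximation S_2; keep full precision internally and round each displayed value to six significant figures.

S_2 ≈ 189.754

Integral: ∫_7^24 x·e^(−x/44) dx = 179.852.
Endpoint term: (f(7) + f(24))/2 = (5.97043 + 13.9099)/2 = 9.94016.
Integral + boundary = 189.792.
k=1: B_{2}/(2)! × [f^{(1)}(24) − f^{(1)}(7)] = 1/12 × (0.263445 − 0.717227) = -0.0378152.
Running total after k=1: 189.754.
k=2: B_{4}/(4)! × [f^{(3)}(24) − f^{(3)}(7)] = −1/720 × (0.000734815 − 0.00125158) = 7.17734e-07.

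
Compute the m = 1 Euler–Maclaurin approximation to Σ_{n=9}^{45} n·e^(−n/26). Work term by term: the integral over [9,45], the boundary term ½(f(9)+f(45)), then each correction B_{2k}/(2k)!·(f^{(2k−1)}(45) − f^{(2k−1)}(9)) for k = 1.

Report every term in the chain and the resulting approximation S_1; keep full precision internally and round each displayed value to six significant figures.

S_1 ≈ 323.842

Integral: ∫_9^45 x·e^(−x/26) dx = 316.722.
Endpoint term: (f(9) + f(45))/2 = (6.36663 + 7.97166)/2 = 7.16915.
So far: 323.891.
Order-1 term: 1/12 · (-0.129454 − 0.462533) = -0.0493323.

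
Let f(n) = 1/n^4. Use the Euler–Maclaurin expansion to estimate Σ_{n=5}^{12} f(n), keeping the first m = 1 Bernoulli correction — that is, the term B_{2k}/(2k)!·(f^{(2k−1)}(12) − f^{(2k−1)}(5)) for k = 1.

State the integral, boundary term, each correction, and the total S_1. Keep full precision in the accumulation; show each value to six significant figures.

S_1 ≈ 0.00340321

Integral: ∫_5^12 1/x^4 dx = 0.00247377.
Boundary: ½(f(5) + f(12)) = ½(0.00160000 + 4.82253e-05) = 0.000824113.
So far: 0.00329788.
Correction k=1: B_{2}/2! · (f^{(1)}(12) − f^{(1)}(5)) = 1/12 · (-1.60751e-05 − (-0.00128000)) = 0.000105327.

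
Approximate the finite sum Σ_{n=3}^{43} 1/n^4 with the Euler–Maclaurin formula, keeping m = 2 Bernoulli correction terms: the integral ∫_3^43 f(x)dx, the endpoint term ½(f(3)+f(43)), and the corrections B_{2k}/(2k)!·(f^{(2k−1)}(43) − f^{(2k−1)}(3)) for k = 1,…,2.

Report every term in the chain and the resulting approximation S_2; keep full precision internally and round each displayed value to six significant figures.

Integral: ∫_3^43 1/x^4 dx = 0.0123415.
Endpoint term: (f(3) + f(43))/2 = (0.0123457 + 2.92500e-07)/2 = 0.00617299.
So far: 0.0185145.
Order-1 term: 1/12 · (-2.72093e-08 − (-0.0164609)) = 0.00137174.
After k=1: 0.0198862.
Order-2 term: −1/720 · (-4.41471e-10 − (-0.0548697)) = -7.62079e-05.

S_2 ≈ 0.0198100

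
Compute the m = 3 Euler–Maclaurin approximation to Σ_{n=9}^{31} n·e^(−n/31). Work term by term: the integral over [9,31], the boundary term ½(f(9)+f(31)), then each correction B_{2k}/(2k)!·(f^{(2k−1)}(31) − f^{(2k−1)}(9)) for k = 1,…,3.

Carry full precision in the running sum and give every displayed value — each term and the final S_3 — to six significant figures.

S_3 ≈ 229.507

The integral term ∫_9^31 x·e^(−x/31) dx = 220.483.
Boundary: ½(f(9) + f(31)) = ½(6.73220 + 11.4043) = 9.06823.
Integral + boundary = 229.552.
Order-1 term: 1/12 · (0.00000 − 0.530854) = -0.0442379.
After k=1: 229.507.
Order-2 term: −1/720 · (0.000765618 − 0.00210916) = 1.86603e-06.
After k=2: 229.507.
Order-3 term: 1/30240 · (1.59338e-06 − 3.81469e-06) = -7.34560e-11.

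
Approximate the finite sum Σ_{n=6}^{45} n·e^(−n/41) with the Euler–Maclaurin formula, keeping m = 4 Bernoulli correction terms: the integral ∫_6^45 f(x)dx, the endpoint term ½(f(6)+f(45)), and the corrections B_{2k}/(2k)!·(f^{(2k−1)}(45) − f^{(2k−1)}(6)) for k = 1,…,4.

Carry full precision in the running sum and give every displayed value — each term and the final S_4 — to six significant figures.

S_4 ≈ 498.129

Integral: ∫_6^45 x·e^(−x/41) dx = 488.094.
Endpoint term: (f(6) + f(45))/2 = (5.18318 + 15.0158)/2 = 10.0995.
Running total after boundary: 498.193.
Order-1 term: 1/12 · (-0.0325545 − 0.737444) = -0.0641665.
Running total after k=1: 498.129.
Order-2 term: −1/720 · (0.000377640 − 0.00146649) = 1.51229e-06.
Running total after k=2: 498.129.
Order-3 term: 1/30240 · (4.60825e-07 − 1.48381e-06) = -3.38289e-11.
Running total after k=3: 498.129.
Order-4 term: −1/1209600 · (4.14633e-10 − 1.24642e-09) = 6.87654e-16.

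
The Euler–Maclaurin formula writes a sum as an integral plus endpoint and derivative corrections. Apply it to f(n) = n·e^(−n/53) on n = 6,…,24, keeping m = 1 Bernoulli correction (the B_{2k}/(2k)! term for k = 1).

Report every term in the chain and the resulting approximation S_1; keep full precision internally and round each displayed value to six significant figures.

S_1 ≈ 207.768

The integral term ∫_6^24 x·e^(−x/53) dx = 197.496.
Boundary: ½(f(6) + f(24)) = ½(5.35779 + 15.2598) = 10.3088.
So far: 207.805.
Order-1 term: 1/12 · (0.347905 − 0.791875) = -0.0369975.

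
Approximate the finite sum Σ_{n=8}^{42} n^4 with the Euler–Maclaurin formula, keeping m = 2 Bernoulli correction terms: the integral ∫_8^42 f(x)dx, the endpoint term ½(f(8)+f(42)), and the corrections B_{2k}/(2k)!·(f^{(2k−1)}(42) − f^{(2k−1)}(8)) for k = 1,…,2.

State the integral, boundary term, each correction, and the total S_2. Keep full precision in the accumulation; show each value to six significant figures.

The integral term ∫_8^42 x^4 dx = 2.61317e+07.
Boundary: ½(f(8) + f(42)) = ½(4096.00 + 3.11170e+06) = 1.55790e+06.
Running total after boundary: 2.76896e+07.
k=1: B_{2}/(2)! × [f^{(1)}(42) − f^{(1)}(8)] = 1/12 × (296352 − 2048.00) = 24525.3.
Running total after k=1: 2.77141e+07.
k=2: B_{4}/(4)! × [f^{(3)}(42) − f^{(3)}(8)] = −1/720 × (1008.00 − 192.000) = -1.13333.

S_2 ≈ 2.77141e+07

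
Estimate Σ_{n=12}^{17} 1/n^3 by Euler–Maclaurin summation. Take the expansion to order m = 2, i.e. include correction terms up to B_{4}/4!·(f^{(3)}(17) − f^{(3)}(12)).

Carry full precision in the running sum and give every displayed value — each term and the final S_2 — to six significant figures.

S_2 ≈ 0.00214228

Integral: ∫_12^17 1/x^3 dx = 0.00174212.
Boundary: ½(f(12) + f(17)) = ½(0.000578704 + 0.000203542) = 0.000391123.
Integral + boundary = 0.00213324.
Correction k=1: B_{2}/2! · (f^{(1)}(17) − f^{(1)}(12)) = 1/12 · (-3.59191e-05 − (-0.000144676)) = 9.06307e-06.
After k=1: 0.00214230.
Correction k=2: B_{4}/4! · (f^{(3)}(17) − f^{(3)}(12)) = −1/720 · (-2.48575e-06 − (-2.00939e-05)) = -2.44557e-08.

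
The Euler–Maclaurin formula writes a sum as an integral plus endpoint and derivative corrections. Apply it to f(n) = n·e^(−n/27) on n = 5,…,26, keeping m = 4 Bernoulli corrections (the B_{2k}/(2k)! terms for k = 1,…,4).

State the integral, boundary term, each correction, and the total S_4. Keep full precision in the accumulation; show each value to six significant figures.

S_4 ≈ 178.627

∫_5^26 x·e^(−x/27) dx evaluates to 171.642.
½[f(5) + f(26)] = ½[4.15475 + 9.92576] = 7.04026.
Integral + boundary = 178.683.
Correction k=1: B_{2}/2! · (f^{(1)}(26) − f^{(1)}(5)) = 1/12 · (0.0141393 − 0.677071) = -0.0552443.
Partial sum through k=1: 178.627.
Correction k=2: B_{4}/4! · (f^{(3)}(26) − f^{(3)}(5)) = −1/720 · (0.00106675 − 0.00320847) = 2.97461e-06.
Partial sum through k=2: 178.627.
Correction k=3: B_{6}/6! · (f^{(5)}(26) − f^{(5)}(5)) = 1/30240 · (2.90000e-06 − 7.52835e-06) = -1.53054e-10.
Partial sum through k=3: 178.627.
Correction k=4: B_{8}/8! · (f^{(7)}(26) − f^{(7)}(5)) = −1/1209600 · (5.94883e-09 − 1.46166e-08) = 7.16582e-15.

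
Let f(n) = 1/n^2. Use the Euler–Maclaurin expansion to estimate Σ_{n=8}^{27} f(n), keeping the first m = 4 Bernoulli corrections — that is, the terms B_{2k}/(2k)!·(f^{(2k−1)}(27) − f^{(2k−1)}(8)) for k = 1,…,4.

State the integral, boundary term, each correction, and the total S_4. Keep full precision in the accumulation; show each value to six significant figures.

S_4 ≈ 0.0967774

Integral: ∫_8^27 1/x^2 dx = 0.0879630.
½[f(8) + f(27)] = ½[0.0156250 + 0.00137174] = 0.00849837.
Integral + boundary = 0.0964613.
k=1: B_{2}/(2)! × [f^{(1)}(27) − f^{(1)}(8)] = 1/12 × (-0.000101611 − (-0.00390625)) = 0.000317053.
Partial sum through k=1: 0.0967784.
k=2: B_{4}/(4)! × [f^{(3)}(27) − f^{(3)}(8)] = −1/720 × (-1.67260e-06 − (-0.000732422)) = -1.01493e-06.
Partial sum through k=2: 0.0967774.
k=3: B_{6}/(6)! × [f^{(5)}(27) − f^{(5)}(8)] = 1/30240 × (-6.88313e-08 − (-0.000343323)) = 1.13510e-08.
Partial sum through k=3: 0.0967774.
k=4: B_{8}/(8)! × [f^{(7)}(27) − f^{(7)}(8)] = −1/1209600 × (-5.28745e-09 − (-0.000300407)) = -2.48348e-10.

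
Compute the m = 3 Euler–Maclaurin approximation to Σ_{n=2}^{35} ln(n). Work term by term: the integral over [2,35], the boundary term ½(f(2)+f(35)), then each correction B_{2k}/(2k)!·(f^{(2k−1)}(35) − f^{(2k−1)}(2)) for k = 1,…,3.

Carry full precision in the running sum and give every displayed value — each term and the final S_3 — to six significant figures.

Integral: ∫_2^35 ln(x) dx = 90.0509.
Boundary: ½(f(2) + f(35)) = ½(0.693147 + 3.55535) = 2.12425.
So far: 92.1751.
k=1: B_{2}/(2)! × [f^{(1)}(35) − f^{(1)}(2)] = 1/12 × (0.0285714 − 0.500000) = -0.0392857.
Partial sum through k=1: 92.1358.
k=2: B_{4}/(4)! × [f^{(3)}(35) − f^{(3)}(2)] = −1/720 × (4.66472e-05 − 0.250000) = 0.000347157.
Partial sum through k=2: 92.1362.
k=3: B_{6}/(6)! × [f^{(5)}(35) − f^{(5)}(2)] = 1/30240 × (4.56952e-07 − 0.750000) = -2.48016e-05.

S_3 ≈ 92.1362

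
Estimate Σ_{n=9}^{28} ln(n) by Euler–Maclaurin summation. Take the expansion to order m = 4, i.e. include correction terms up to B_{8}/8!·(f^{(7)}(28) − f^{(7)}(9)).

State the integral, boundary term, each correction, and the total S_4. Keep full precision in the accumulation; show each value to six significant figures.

∫_9^28 ln(x) dx evaluates to 54.5267.
½[f(9) + f(28)] = ½[2.19722 + 3.33220] = 2.76471.
So far: 57.2914.
Correction k=1: B_{2}/2! · (f^{(1)}(28) − f^{(1)}(9)) = 1/12 · (0.0357143 − 0.111111) = -0.00628307.
Running total after k=1: 57.2851.
Correction k=2: B_{4}/4! · (f^{(3)}(28) − f^{(3)}(9)) = −1/720 · (9.11079e-05 − 0.00274348) = 3.68386e-06.
Running total after k=2: 57.2851.
Correction k=3: B_{6}/6! · (f^{(5)}(28) − f^{(5)}(9)) = 1/30240 · (1.39451e-06 − 0.000406442) = -1.33944e-08.
Running total after k=3: 57.2851.
Correction k=4: B_{8}/8! · (f^{(7)}(28) − f^{(7)}(9)) = −1/1209600 · (5.33613e-08 − 0.000150534) = 1.24405e-10.

S_4 ≈ 57.2851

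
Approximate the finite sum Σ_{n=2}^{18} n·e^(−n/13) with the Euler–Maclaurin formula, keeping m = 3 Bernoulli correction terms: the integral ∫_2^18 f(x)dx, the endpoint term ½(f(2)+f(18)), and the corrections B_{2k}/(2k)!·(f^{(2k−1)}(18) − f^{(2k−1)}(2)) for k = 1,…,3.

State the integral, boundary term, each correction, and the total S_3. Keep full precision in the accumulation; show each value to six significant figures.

S_3 ≈ 69.3172

∫_2^18 x·e^(−x/13) dx evaluates to 66.2745.
Endpoint term: (f(2) + f(18))/2 = (1.71481 + 4.50756)/2 = 3.11118.
Running total after boundary: 69.3857.
Correction k=1: B_{2}/2! · (f^{(1)}(18) − f^{(1)}(2)) = 1/12 · (-0.0963154 − 0.725496) = -0.0684843.
Running total after k=1: 69.3172.
Correction k=2: B_{4}/4! · (f^{(3)}(18) − f^{(3)}(2)) = −1/720 · (0.00239364 − 0.0144397) = 1.67306e-05.
Running total after k=2: 69.3172.
Correction k=3: B_{6}/6! · (f^{(5)}(18) − f^{(5)}(2)) = 1/30240 · (3.16993e-05 − 0.000145482) = -3.76265e-09.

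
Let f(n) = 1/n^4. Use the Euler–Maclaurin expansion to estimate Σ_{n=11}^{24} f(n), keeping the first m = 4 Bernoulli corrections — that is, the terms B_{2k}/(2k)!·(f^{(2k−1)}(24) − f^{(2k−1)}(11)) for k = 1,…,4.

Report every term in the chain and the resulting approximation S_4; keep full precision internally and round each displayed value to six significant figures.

S_4 ≈ 0.000264003

Integral: ∫_11^24 1/x^4 dx = 0.000226326.
Boundary: ½(f(11) + f(24)) = ½(6.83013e-05 + 3.01408e-06) = 3.56577e-05.
Integral + boundary = 0.000261983.
Order-1 term: 1/12 · (-5.02347e-07 − (-2.48369e-05)) = 2.02788e-06.
After k=1: 0.000264011.
Order-2 term: −1/720 · (-2.61639e-08 − (-6.15790e-06)) = -8.51630e-09.
After k=2: 0.000264003.
Order-3 term: 1/30240 · (-2.54371e-09 − (-2.84994e-06)) = 9.41598e-11.
After k=3: 0.000264003.
Order-4 term: −1/1209600 · (-3.97455e-10 − (-2.11979e-06)) = -1.75214e-12.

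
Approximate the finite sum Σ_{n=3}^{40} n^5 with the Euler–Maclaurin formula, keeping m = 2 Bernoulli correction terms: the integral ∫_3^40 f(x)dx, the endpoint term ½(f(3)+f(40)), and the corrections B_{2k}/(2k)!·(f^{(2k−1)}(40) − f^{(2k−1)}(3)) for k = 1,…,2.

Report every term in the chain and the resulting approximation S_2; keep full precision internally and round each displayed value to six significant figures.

Integral: ∫_3^40 x^5 dx = 6.82667e+08.
½[f(3) + f(40)] = ½[243.000 + 1.02400e+08] = 5.12001e+07.
Running total after boundary: 7.33867e+08.
k=1: B_{2}/(2)! × [f^{(1)}(40) − f^{(1)}(3)] = 1/12 × (1.28000e+07 − 405.000) = 1.06663e+06.
After k=1: 7.34933e+08.
k=2: B_{4}/(4)! × [f^{(3)}(40) − f^{(3)}(3)] = −1/720 × (96000.0 − 540.000) = -132.583.

S_2 ≈ 7.34933e+08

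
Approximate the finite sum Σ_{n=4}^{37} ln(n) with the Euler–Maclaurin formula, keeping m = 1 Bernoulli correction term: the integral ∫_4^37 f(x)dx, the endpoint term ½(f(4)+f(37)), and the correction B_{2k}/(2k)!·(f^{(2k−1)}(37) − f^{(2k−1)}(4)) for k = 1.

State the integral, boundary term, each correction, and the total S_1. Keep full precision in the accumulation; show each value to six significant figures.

S_1 ≈ 97.5388

∫_4^37 ln(x) dx evaluates to 95.0588.
Boundary: ½(f(4) + f(37)) = ½(1.38629 + 3.61092) = 2.49861.
So far: 97.5574.
Order-1 term: 1/12 · (0.0270270 − 0.250000) = -0.0185811.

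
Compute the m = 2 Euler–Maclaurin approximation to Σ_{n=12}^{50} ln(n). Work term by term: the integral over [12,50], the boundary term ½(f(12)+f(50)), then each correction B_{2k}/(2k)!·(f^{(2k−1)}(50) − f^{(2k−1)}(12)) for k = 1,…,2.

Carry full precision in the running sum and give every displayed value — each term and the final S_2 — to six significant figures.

S_2 ≈ 130.975

The integral term ∫_12^50 ln(x) dx = 127.782.
Endpoint term: (f(12) + f(50))/2 = (2.48491 + 3.91202)/2 = 3.19846.
Integral + boundary = 130.981.
Correction k=1: B_{2}/2! · (f^{(1)}(50) − f^{(1)}(12)) = 1/12 · (0.0200000 − 0.0833333) = -0.00527778.
Partial sum through k=1: 130.975.
Correction k=2: B_{4}/4! · (f^{(3)}(50) − f^{(3)}(12)) = −1/720 · (1.60000e-05 − 0.00115741) = 1.58529e-06.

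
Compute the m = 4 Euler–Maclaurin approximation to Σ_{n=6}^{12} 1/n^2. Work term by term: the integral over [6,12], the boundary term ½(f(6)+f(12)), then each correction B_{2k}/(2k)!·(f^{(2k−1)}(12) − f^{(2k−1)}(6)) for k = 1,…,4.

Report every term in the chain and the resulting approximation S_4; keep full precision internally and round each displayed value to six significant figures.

∫_6^12 1/x^2 dx evaluates to 0.0833333.
½[f(6) + f(12)] = ½[0.0277778 + 0.00694444] = 0.0173611.
So far: 0.100694.
Correction k=1: B_{2}/2! · (f^{(1)}(12) − f^{(1)}(6)) = 1/12 · (-0.00115741 − (-0.00925926)) = 0.000675154.
After k=1: 0.101370.
Correction k=2: B_{4}/4! · (f^{(3)}(12) − f^{(3)}(6)) = −1/720 · (-9.64506e-05 − (-0.00308642)) = -4.15273e-06.
After k=2: 0.101365.
Correction k=3: B_{6}/6! · (f^{(5)}(12) − f^{(5)}(6)) = 1/30240 · (-2.00939e-05 − (-0.00257202)) = 8.43890e-08.
After k=3: 0.101366.
Correction k=4: B_{8}/8! · (f^{(7)}(12) − f^{(7)}(6)) = −1/1209600 · (-7.81429e-06 − (-0.00400091)) = -3.30117e-09.

S_4 ≈ 0.101366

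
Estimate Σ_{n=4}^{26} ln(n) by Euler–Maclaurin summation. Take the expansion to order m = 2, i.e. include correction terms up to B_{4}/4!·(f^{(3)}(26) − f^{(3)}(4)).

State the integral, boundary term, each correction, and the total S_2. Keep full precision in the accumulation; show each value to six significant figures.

The integral term ∫_4^26 ln(x) dx = 57.1653.
Boundary: ½(f(4) + f(26)) = ½(1.38629 + 3.25810) = 2.32220.
Running total after boundary: 59.4875.
k=1: B_{2}/(2)! × [f^{(1)}(26) − f^{(1)}(4)] = 1/12 × (0.0384615 − 0.250000) = -0.0176282.
After k=1: 59.4699.
k=2: B_{4}/(4)! × [f^{(3)}(26) − f^{(3)}(4)] = −1/720 × (0.000113792 − 0.0312500) = 4.32447e-05.

S_2 ≈ 59.4699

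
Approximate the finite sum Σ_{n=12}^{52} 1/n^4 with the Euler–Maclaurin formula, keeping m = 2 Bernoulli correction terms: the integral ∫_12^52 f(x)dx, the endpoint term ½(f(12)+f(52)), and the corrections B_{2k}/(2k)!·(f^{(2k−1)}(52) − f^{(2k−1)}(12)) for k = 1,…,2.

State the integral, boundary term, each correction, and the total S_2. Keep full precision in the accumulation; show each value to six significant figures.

The integral term ∫_12^52 1/x^4 dx = 0.000190531.
½[f(12) + f(52)] = ½[4.82253e-05 + 1.36769e-07] = 2.41810e-05.
Running total after boundary: 0.000214712.
Correction k=1: B_{2}/2! · (f^{(1)}(52) − f^{(1)}(12)) = 1/12 · (-1.05207e-08 − (-1.60751e-05)) = 1.33872e-06.
Running total after k=1: 0.000216050.
Correction k=2: B_{4}/4! · (f^{(3)}(52) − f^{(3)}(12)) = −1/720 · (-1.16723e-10 − (-3.34898e-06)) = -4.65120e-09.

S_2 ≈ 0.000216046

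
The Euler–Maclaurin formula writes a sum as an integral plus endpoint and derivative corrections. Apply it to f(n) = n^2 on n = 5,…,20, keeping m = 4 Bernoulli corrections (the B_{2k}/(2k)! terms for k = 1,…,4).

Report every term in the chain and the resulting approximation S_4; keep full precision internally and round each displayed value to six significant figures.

∫_5^20 x^2 dx evaluates to 2625.00.
Boundary: ½(f(5) + f(20)) = ½(25.0000 + 400.000) = 212.500.
So far: 2837.50.
Correction k=1: B_{2}/2! · (f^{(1)}(20) − f^{(1)}(5)) = 1/12 · (40.0000 − 10.0000) = 2.50000.
Running total after k=1: 2840.00.
Correction k=2: B_{4}/4! · (f^{(3)}(20) − f^{(3)}(5)) = −1/720 · (0.00000 − 0.00000) = 0.00000.
Running total after k=2: 2840.00.
Correction k=3: B_{6}/6! · (f^{(5)}(20) − f^{(5)}(5)) = 1/30240 · (0.00000 − 0.00000) = 0.00000.
Running total after k=3: 2840.00.
Correction k=4: B_{8}/8! · (f^{(7)}(20) − f^{(7)}(5)) = −1/1209600 · (0.00000 − 0.00000) = 0.00000.

S_4 ≈ 2840.00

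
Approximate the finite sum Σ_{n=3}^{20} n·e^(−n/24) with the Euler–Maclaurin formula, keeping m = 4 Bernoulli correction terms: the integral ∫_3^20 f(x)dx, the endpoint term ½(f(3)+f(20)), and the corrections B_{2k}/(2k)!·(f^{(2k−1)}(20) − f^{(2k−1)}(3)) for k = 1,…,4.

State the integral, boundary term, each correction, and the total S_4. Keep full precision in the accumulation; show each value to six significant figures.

S_4 ≈ 118.534

Integral: ∫_3^20 x·e^(−x/24) dx = 112.922.
Endpoint term: (f(3) + f(20))/2 = (2.64749 + 8.69196)/2 = 5.66973.
Running total after boundary: 118.592.
k=1: B_{2}/(2)! × [f^{(1)}(20) − f^{(1)}(3)] = 1/12 × (0.0724330 − 0.772185) = -0.0583126.
After k=1: 118.534.
k=2: B_{4}/(4)! × [f^{(3)}(20) − f^{(3)}(3)] = −1/720 × (0.00163477 − 0.00440482) = 3.84729e-06.
After k=2: 118.534.
k=3: B_{6}/(6)! × [f^{(5)}(20) − f^{(5)}(3)] = 1/30240 × (5.45798e-06 − 1.29671e-05) = -2.48318e-10.
After k=3: 118.534.
k=4: B_{8}/(8)! × [f^{(7)}(20) − f^{(7)}(3)] = −1/1209600 × (1.40240e-08 − 3.17482e-08) = 1.46529e-14.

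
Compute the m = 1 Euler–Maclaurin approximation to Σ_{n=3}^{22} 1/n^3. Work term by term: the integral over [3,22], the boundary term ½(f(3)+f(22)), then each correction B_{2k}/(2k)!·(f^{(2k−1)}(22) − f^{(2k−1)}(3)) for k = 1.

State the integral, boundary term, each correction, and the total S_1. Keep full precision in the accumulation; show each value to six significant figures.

S_1 ≈ 0.0761733

The integral term ∫_3^22 1/x^3 dx = 0.0545225.
½[f(3) + f(22)] = ½[0.0370370 + 9.39144e-05] = 0.0185655.
So far: 0.0730880.
k=1: B_{2}/(2)! × [f^{(1)}(22) − f^{(1)}(3)] = 1/12 × (-1.28065e-05 − (-0.0370370)) = 0.00308535.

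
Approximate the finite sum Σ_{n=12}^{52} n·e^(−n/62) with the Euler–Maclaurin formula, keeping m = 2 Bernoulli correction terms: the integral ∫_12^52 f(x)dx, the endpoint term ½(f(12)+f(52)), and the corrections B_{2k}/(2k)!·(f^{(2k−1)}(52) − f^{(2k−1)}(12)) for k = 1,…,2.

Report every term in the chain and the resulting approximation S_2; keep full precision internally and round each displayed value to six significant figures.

S_2 ≈ 741.513

The integral term ∫_12^52 x·e^(−x/62) dx = 725.380.
Endpoint term: (f(12) + f(52))/2 = (9.88836 + 22.4779)/2 = 16.1831.
Integral + boundary = 741.563.
Order-1 term: 1/12 · (0.0697206 − 0.664540) = -0.0495683.
After k=1: 741.513.
Order-2 term: −1/720 · (0.000243043 − 0.000601613) = 4.98014e-07.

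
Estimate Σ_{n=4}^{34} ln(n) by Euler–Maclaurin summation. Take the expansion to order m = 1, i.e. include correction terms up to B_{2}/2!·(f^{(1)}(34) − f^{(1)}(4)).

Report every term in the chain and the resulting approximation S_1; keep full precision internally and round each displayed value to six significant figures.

Integral: ∫_4^34 ln(x) dx = 84.3511.
Endpoint term: (f(4) + f(34))/2 = (1.38629 + 3.52636)/2 = 2.45633.
So far: 86.8074.
k=1: B_{2}/(2)! × [f^{(1)}(34) − f^{(1)}(4)] = 1/12 × (0.0294118 − 0.250000) = -0.0183824.

S_1 ≈ 86.7890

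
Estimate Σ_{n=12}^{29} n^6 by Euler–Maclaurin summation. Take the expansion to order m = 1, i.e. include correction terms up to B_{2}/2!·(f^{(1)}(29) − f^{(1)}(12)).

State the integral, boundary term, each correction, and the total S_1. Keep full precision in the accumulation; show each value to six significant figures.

S_1 ≈ 2.76819e+09

The integral term ∫_12^29 x^6 dx = 2.45915e+09.
Boundary: ½(f(12) + f(29)) = ½(2.98598e+06 + 5.94823e+08) = 2.98905e+08.
Integral + boundary = 2.75805e+09.
Order-1 term: 1/12 · (1.23067e+08 − 1.49299e+06) = 1.01312e+07.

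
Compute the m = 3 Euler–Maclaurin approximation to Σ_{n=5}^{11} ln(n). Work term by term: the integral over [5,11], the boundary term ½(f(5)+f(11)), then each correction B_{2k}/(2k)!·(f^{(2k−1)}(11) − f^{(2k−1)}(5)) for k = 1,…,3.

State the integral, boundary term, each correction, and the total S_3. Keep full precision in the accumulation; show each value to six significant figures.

S_3 ≈ 14.3243

∫_5^11 ln(x) dx evaluates to 12.3297.
½[f(5) + f(11)] = ½[1.60944 + 2.39790] = 2.00367.
So far: 14.3333.
Order-1 term: 1/12 · (0.0909091 − 0.200000) = -0.00909091.
Partial sum through k=1: 14.3242.
Order-2 term: −1/720 · (0.00150263 − 0.0160000) = 2.01352e-05.
Partial sum through k=2: 14.3243.
Order-3 term: 1/30240 · (0.000149021 − 0.00768000) = -2.49040e-07.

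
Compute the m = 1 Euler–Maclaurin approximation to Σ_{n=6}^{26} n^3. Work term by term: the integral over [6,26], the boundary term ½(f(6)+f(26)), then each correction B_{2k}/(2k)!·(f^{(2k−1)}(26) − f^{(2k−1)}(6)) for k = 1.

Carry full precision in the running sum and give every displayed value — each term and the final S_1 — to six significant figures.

S_1 ≈ 122976

Integral: ∫_6^26 x^3 dx = 113920.
Endpoint term: (f(6) + f(26))/2 = (216.000 + 17576.0)/2 = 8896.00.
Integral + boundary = 122816.
k=1: B_{2}/(2)! × [f^{(1)}(26) − f^{(1)}(6)] = 1/12 × (2028.00 − 108.000) = 160.000.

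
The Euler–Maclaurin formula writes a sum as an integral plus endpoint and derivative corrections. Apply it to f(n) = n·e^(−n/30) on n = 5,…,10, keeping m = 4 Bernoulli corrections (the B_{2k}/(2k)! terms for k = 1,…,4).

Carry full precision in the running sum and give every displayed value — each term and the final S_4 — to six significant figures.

Integral: ∫_5^10 x·e^(−x/30) dx = 28.9682.
Boundary: ½(f(5) + f(10)) = ½(4.23241 + 7.16531) = 5.69886.
So far: 34.6671.
k=1: B_{2}/(2)! × [f^{(1)}(10) − f^{(1)}(5)] = 1/12 × (0.477688 − 0.705401) = -0.0189762.
Running total after k=1: 34.6481.
k=2: B_{4}/(4)! × [f^{(3)}(10) − f^{(3)}(5)] = −1/720 × (0.00212306 − 0.00266485) = 7.52492e-07.
Running total after k=2: 34.6481.
k=3: B_{6}/(6)! × [f^{(5)}(10) − f^{(5)}(5)] = 1/30240 × (4.12816e-06 − 5.05102e-06) = -3.05178e-11.
Running total after k=3: 34.6481.
k=4: B_{8}/(8)! × [f^{(7)}(10) − f^{(7)}(5)] = −1/1209600 × (6.55264e-09 − 7.93456e-09) = 1.14246e-15.

S_4 ≈ 34.6481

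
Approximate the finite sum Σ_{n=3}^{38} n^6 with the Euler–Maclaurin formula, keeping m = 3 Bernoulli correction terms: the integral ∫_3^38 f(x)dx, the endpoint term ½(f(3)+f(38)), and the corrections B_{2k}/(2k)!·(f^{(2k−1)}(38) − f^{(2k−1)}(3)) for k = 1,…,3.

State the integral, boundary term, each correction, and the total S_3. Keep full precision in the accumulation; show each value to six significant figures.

S_3 ≈ 1.78902e+10

∫_3^38 x^6 dx evaluates to 1.63451e+10.
Boundary: ½(f(3) + f(38)) = ½(729.000 + 3.01094e+09) = 1.50547e+09.
Running total after boundary: 1.78506e+10.
Order-1 term: 1/12 · (4.75411e+08 − 1458.00) = 3.96175e+07.
After k=1: 1.78902e+10.
Order-2 term: −1/720 · (6.58464e+06 − 3240.00) = -9140.83.
After k=2: 1.78902e+10.
Order-3 term: 1/30240 · (27360.0 − 2160.00) = 0.833333.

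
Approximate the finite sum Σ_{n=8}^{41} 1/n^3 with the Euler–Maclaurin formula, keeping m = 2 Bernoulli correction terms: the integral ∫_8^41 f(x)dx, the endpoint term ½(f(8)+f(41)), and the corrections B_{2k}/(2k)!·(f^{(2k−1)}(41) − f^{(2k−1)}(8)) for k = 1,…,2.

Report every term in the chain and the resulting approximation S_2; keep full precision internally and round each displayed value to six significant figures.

S_2 ≈ 0.00855950

∫_8^41 1/x^3 dx evaluates to 0.00751506.
Boundary: ½(f(8) + f(41)) = ½(0.00195312 + 1.45094e-05) = 0.000983817.
Integral + boundary = 0.00849888.
k=1: B_{2}/(2)! × [f^{(1)}(41) − f^{(1)}(8)] = 1/12 × (-1.06166e-06 − (-0.000732422)) = 6.09467e-05.
Partial sum through k=1: 0.00855982.
k=2: B_{4}/(4)! × [f^{(3)}(41) − f^{(3)}(8)] = −1/720 × (-1.26313e-08 − (-0.000228882)) = -3.17874e-07.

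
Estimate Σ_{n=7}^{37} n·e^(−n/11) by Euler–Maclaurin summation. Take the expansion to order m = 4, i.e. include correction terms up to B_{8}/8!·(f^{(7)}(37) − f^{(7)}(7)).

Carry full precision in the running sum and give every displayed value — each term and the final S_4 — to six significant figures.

∫_7^37 x·e^(−x/11) dx evaluates to 86.5106.
½[f(7) + f(37)] = ½[3.70449 + 1.28054] = 2.49252.
Running total after boundary: 89.0031.
Order-1 term: 1/12 · (-0.0818035 − 0.192441) = -0.0228537.
After k=1: 88.9803.
Order-2 term: −1/720 · (-0.000104010 − 0.0103378) = 1.45024e-05.
After k=2: 88.9803.
Order-3 term: 1/30240 · (3.86812e-06 − 0.000157728) = -5.08796e-09.
After k=3: 88.9803.
Order-4 term: −1/1209600 · (7.10399e-08 − 1.90099e-06) = 1.51286e-12.

S_4 ≈ 88.9803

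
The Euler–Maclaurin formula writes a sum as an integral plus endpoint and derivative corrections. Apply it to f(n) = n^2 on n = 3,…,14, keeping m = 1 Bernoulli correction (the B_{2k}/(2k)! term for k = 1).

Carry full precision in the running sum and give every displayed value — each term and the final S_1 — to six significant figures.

S_1 ≈ 1010.00

The integral term ∫_3^14 x^2 dx = 905.667.
Boundary: ½(f(3) + f(14)) = ½(9.00000 + 196.000) = 102.500.
Running total after boundary: 1008.17.
k=1: B_{2}/(2)! × [f^{(1)}(14) − f^{(1)}(3)] = 1/12 × (28.0000 − 6.00000) = 1.83333.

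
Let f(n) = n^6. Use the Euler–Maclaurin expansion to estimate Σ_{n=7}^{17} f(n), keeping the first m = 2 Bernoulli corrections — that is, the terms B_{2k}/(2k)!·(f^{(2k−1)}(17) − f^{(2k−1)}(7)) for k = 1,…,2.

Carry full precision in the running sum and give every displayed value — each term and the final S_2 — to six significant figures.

∫_7^17 x^6 dx evaluates to 5.85022e+07.
Boundary: ½(f(7) + f(17)) = ½(117649 + 2.41376e+07) = 1.21276e+07.
So far: 7.06298e+07.
Order-1 term: 1/12 · (8.51914e+06 − 100842) = 701525.
After k=1: 7.13313e+07.
Order-2 term: −1/720 · (589560 − 41160.0) = -761.667.

S_2 ≈ 7.13305e+07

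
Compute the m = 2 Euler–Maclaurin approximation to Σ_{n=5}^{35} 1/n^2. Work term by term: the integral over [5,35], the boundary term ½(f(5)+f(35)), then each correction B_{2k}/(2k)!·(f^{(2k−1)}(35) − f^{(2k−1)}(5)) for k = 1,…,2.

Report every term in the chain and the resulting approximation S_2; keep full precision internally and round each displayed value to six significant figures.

S_2 ≈ 0.193156

∫_5^35 1/x^2 dx evaluates to 0.171429.
Boundary: ½(f(5) + f(35)) = ½(0.0400000 + 0.000816327) = 0.0204082.
Running total after boundary: 0.191837.
Correction k=1: B_{2}/2! · (f^{(1)}(35) − f^{(1)}(5)) = 1/12 · (-4.66472e-05 − (-0.0160000)) = 0.00132945.
After k=1: 0.193166.
Correction k=2: B_{4}/4! · (f^{(3)}(35) − f^{(3)}(5)) = −1/720 · (-4.56952e-07 − (-0.00768000)) = -1.06660e-05.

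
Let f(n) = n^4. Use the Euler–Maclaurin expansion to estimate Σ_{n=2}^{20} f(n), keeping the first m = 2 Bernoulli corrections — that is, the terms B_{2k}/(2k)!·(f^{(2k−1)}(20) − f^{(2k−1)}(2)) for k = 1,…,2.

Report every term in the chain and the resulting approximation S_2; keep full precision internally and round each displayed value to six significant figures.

Integral: ∫_2^20 x^4 dx = 639994.
Endpoint term: (f(2) + f(20))/2 = (16.0000 + 160000)/2 = 80008.0.
So far: 720002.
Correction k=1: B_{2}/2! · (f^{(1)}(20) − f^{(1)}(2)) = 1/12 · (32000.0 − 32.0000) = 2664.00.
Partial sum through k=1: 722666.
Correction k=2: B_{4}/4! · (f^{(3)}(20) − f^{(3)}(2)) = −1/720 · (480.000 − 48.0000) = -0.600000.

S_2 ≈ 722665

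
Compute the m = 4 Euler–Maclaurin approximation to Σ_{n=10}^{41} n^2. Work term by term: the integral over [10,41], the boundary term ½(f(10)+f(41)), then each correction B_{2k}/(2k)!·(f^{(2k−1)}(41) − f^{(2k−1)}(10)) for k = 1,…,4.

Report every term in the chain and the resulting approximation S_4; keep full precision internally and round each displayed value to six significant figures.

The integral term ∫_10^41 x^2 dx = 22640.3.
½[f(10) + f(41)] = ½[100.000 + 1681.00] = 890.500.
Integral + boundary = 23530.8.
Order-1 term: 1/12 · (82.0000 − 20.0000) = 5.16667.
After k=1: 23536.0.
Order-2 term: −1/720 · (0.00000 − 0.00000) = 0.00000.
After k=2: 23536.0.
Order-3 term: 1/30240 · (0.00000 − 0.00000) = 0.00000.
After k=3: 23536.0.
Order-4 term: −1/1209600 · (0.00000 − 0.00000) = 0.00000.

S_4 ≈ 23536.0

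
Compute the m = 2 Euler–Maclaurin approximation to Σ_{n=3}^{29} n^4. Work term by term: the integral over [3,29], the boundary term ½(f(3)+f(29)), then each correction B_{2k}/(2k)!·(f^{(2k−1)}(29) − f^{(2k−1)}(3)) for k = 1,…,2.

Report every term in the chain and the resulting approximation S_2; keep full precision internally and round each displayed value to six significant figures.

∫_3^29 x^4 dx evaluates to 4.10218e+06.
Endpoint term: (f(3) + f(29))/2 = (81.0000 + 707281)/2 = 353681.
Running total after boundary: 4.45586e+06.
k=1: B_{2}/(2)! × [f^{(1)}(29) − f^{(1)}(3)] = 1/12 × (97556.0 − 108.000) = 8120.67.
Running total after k=1: 4.46398e+06.
k=2: B_{4}/(4)! × [f^{(3)}(29) − f^{(3)}(3)] = −1/720 × (696.000 − 72.0000) = -0.866667.

S_2 ≈ 4.46398e+06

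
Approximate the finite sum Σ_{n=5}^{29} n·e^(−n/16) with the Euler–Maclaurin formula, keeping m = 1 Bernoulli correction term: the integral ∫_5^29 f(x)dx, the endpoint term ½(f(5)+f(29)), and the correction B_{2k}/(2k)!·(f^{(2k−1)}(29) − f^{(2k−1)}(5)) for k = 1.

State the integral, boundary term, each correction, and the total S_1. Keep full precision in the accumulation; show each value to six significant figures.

∫_5^29 x·e^(−x/16) dx evaluates to 128.286.
Endpoint term: (f(5) + f(29))/2 = (3.65808 + 4.73412)/2 = 4.19610.
Integral + boundary = 132.482.
Correction k=1: B_{2}/2! · (f^{(1)}(29) − f^{(1)}(5)) = 1/12 · (-0.132637 − 0.502986) = -0.0529686.

S_1 ≈ 132.429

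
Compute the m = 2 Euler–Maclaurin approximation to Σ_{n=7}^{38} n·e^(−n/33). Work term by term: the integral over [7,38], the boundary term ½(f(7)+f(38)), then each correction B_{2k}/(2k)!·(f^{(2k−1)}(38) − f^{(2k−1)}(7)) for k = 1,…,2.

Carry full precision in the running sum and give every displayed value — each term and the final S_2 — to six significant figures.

S_2 ≈ 335.728

∫_7^38 x·e^(−x/33) dx evaluates to 326.947.
½[f(7) + f(38)] = ½[5.66207 + 12.0140] = 8.83802.
Running total after boundary: 335.785.
k=1: B_{2}/(2)! × [f^{(1)}(38) − f^{(1)}(7)] = 1/12 × (-0.0479026 − 0.637289) = -0.0570993.
After k=1: 335.728.
k=2: B_{4}/(4)! × [f^{(3)}(38) − f^{(3)}(7)] = −1/720 × (0.000536650 − 0.00207073) = 2.13066e-06.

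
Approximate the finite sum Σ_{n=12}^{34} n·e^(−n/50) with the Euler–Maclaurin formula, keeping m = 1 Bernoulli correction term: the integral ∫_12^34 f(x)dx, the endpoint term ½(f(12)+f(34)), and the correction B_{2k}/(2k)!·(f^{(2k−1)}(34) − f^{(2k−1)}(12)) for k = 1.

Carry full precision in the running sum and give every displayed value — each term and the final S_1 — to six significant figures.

Integral: ∫_12^34 x·e^(−x/50) dx = 310.755.
Boundary: ½(f(12) + f(34)) = ½(9.43953 + 17.2250) = 13.3323.
Running total after boundary: 324.087.
Order-1 term: 1/12 · (0.162117 − 0.597837) = -0.0363100.

S_1 ≈ 324.051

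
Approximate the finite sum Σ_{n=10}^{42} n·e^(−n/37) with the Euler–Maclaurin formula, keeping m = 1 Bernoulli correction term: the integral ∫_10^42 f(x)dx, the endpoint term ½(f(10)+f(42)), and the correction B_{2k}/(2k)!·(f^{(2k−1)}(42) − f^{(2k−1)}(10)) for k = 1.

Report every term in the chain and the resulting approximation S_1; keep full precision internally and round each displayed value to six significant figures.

S_1 ≈ 398.283

∫_10^42 x·e^(−x/37) dx evaluates to 387.768.
Endpoint term: (f(10) + f(42))/2 = (7.63173 + 13.4979)/2 = 10.5648.
So far: 398.333.
Order-1 term: 1/12 · (-0.0434296 − 0.556910) = -0.0500283.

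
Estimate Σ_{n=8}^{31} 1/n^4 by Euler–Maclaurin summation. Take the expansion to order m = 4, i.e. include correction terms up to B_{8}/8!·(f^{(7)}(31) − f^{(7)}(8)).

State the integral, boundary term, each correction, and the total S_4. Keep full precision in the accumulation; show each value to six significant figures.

S_4 ≈ 0.000772547

The integral term ∫_8^31 1/x^4 dx = 0.000639853.
Boundary: ½(f(8) + f(31)) = ½(0.000244141 + 1.08281e-06) = 0.000122612.
So far: 0.000762464.
Order-1 term: 1/12 · (-1.39718e-07 − (-0.000122070)) = 1.01609e-05.
After k=1: 0.000772625.
Order-2 term: −1/720 · (-4.36164e-09 − (-5.72205e-05)) = -7.94668e-08.
After k=2: 0.000772546.
Order-3 term: 1/30240 · (-2.54164e-10 − (-5.00679e-05)) = 1.65568e-09.
After k=3: 0.000772547.
Order-4 term: −1/1209600 · (-2.38031e-11 − (-7.04080e-05)) = -5.82076e-11.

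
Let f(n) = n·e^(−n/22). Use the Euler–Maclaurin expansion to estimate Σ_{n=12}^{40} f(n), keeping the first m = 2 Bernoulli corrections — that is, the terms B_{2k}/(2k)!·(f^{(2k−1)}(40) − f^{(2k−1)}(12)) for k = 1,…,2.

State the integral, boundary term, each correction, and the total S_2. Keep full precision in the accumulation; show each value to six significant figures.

Integral: ∫_12^40 x·e^(−x/22) dx = 212.119.
Boundary: ½(f(12) + f(40)) = ½(6.95494 + 6.49282) = 6.72388.
So far: 218.843.
Order-1 term: 1/12 · (-0.132808 − 0.263445) = -0.0330210.
Running total after k=1: 218.810.
Order-2 term: −1/720 · (0.000396350 − 0.00293926) = 3.53182e-06.

S_2 ≈ 218.810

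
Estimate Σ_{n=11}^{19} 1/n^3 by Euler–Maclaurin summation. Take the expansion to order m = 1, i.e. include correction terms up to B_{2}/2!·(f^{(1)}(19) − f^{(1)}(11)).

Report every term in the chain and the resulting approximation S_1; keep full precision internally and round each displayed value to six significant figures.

S_1 ≈ 0.00321090

Integral: ∫_11^19 1/x^3 dx = 0.00274719.
½[f(11) + f(19)] = ½[0.000751315 + 0.000145794] = 0.000448554.
So far: 0.00319574.
Correction k=1: B_{2}/2! · (f^{(1)}(19) − f^{(1)}(11)) = 1/12 · (-2.30201e-05 − (-0.000204904)) = 1.51570e-05.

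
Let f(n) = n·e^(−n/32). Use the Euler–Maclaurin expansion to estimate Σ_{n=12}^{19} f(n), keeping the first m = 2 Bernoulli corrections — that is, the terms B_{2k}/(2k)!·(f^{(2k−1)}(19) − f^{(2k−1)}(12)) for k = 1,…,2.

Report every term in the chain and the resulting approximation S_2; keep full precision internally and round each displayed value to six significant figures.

The integral term ∫_12^19 x·e^(−x/32) dx = 66.4273.
Boundary: ½(f(12) + f(19)) = ½(8.24747 + 10.4928) = 9.37013.
So far: 75.7974.
Correction k=1: B_{2}/2! · (f^{(1)}(19) − f^{(1)}(12)) = 1/12 · (0.224353 − 0.429556) = -0.0171003.
Partial sum through k=1: 75.7803.
Correction k=2: B_{4}/4! · (f^{(3)}(19) − f^{(3)}(12)) = −1/720 · (0.00129771 − 0.00176185) = 6.44636e-07.

S_2 ≈ 75.7803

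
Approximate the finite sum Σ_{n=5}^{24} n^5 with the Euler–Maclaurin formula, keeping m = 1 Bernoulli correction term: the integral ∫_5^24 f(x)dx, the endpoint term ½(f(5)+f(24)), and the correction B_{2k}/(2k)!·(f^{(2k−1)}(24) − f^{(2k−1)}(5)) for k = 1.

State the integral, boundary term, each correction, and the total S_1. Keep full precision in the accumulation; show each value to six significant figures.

S_1 ≈ 3.59687e+07

The integral term ∫_5^24 x^5 dx = 3.18479e+07.
Endpoint term: (f(5) + f(24))/2 = (3125.00 + 7.96262e+06)/2 = 3.98287e+06.
Running total after boundary: 3.58308e+07.
k=1: B_{2}/(2)! × [f^{(1)}(24) − f^{(1)}(5)] = 1/12 × (1.65888e+06 − 3125.00) = 137980.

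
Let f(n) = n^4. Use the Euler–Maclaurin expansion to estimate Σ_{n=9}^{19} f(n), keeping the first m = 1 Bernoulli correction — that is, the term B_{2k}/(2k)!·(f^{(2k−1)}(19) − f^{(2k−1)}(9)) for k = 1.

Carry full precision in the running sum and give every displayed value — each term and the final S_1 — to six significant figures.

S_1 ≈ 553894

∫_9^19 x^4 dx evaluates to 483410.
Boundary: ½(f(9) + f(19)) = ½(6561.00 + 130321) = 68441.0.
Running total after boundary: 551851.
Correction k=1: B_{2}/2! · (f^{(1)}(19) − f^{(1)}(9)) = 1/12 · (27436.0 − 2916.00) = 2043.33.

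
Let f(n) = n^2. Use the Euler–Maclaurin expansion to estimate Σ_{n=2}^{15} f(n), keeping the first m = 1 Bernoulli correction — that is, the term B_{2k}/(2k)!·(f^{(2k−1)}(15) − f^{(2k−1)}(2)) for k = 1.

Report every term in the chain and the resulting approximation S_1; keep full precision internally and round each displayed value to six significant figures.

The integral term ∫_2^15 x^2 dx = 1122.33.
Boundary: ½(f(2) + f(15)) = ½(4.00000 + 225.000) = 114.500.
So far: 1236.83.
Correction k=1: B_{2}/2! · (f^{(1)}(15) − f^{(1)}(2)) = 1/12 · (30.0000 − 4.00000) = 2.16667.

S_1 ≈ 1239.00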